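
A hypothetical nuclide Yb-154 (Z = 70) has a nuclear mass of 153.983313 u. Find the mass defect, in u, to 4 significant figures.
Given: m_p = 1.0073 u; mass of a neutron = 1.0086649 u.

1.256 u

With 70 protons and 84 neutrons (A = 154):
Mass of separated nucleons = 70(1.0073) + 84(1.0086649) = 70.5110 + 84.7278516 = 155.2388516 u
Δm = 155.2388516 − 153.983313 = 1.2555386 u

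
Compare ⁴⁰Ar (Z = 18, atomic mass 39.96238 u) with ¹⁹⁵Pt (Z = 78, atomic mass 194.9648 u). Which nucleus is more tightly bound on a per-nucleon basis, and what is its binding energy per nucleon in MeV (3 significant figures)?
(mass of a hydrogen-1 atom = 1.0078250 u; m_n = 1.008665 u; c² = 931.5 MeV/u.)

⁴⁰Ar; 8.60 MeV/nucleon

⁴⁰Ar: Σm = 18(1.0078250) + 22(1.008665) = 40.3314800 u; Δm = 0.3691000 u; E_B = 343.817 MeV; E_B/A = 8.595 MeV
¹⁹⁵Pt: Σm = 78(1.0078250) + 117(1.008665) = 196.6241550 u; Δm = 1.6593550 u; E_B = 1545.7 MeV; E_B/A = 7.927 MeV
⁴⁰Ar has the higher binding energy per nucleon, so it is the more tightly bound nucleus.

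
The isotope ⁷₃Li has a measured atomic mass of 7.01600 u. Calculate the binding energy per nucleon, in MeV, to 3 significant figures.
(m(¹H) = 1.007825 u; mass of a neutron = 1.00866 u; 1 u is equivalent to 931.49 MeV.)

5.60 MeV/nucleon

Mass of separated nucleons = 3(1.007825) + 4(1.00866) = 3.023475 + 4.03464 = 7.058115 u
Mass defect Δm = 7.058115 − 7.01600 = 0.042115 u
Binding energy = Δm·c² = 0.042115 × 931.49 MeV/u = 39.2297 MeV
BE/A = 39.2297 MeV / 7 = 5.604 MeV/nucleon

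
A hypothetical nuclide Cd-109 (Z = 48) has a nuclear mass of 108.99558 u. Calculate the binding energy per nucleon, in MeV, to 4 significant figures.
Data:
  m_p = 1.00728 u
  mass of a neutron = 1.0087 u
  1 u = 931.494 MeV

7.559 MeV/nucleon

The nucleus contains 48 protons and 109 − 48 = 61 neutrons.
Total constituent mass: 48 × 1.00728 + 61 × 1.0087 = 109.88014 u
Mass defect Δm = 109.88014 − 108.99558 = 0.88456 u
Binding energy = Δm·c² = 0.88456 × 931.494 MeV/u = 823.962 MeV
BE/A = 823.962 MeV / 109 = 7.559 MeV/nucleon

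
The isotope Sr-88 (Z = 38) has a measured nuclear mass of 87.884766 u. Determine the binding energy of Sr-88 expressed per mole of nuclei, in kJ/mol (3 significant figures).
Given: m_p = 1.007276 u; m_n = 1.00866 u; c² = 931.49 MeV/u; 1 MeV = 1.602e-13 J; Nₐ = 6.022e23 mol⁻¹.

7.41e+10 kJ/mol

Mass of separated nucleons = 38(1.007276) + 50(1.00866) = 38.276488 + 50.43300 = 88.709488 u
The mass defect is 88.709488 − 87.884766 = 0.824722 u.
Converting to energy: 0.824722 u × 931.49 MeV/u = 768.220 MeV
Per nucleus in joules: 768.220 MeV × 1.602e-13 J/MeV = 1.2307e-10 J
Per mole: 1.2307e-10 J × 6.022e23 mol⁻¹ = 7.4113e+13 J/mol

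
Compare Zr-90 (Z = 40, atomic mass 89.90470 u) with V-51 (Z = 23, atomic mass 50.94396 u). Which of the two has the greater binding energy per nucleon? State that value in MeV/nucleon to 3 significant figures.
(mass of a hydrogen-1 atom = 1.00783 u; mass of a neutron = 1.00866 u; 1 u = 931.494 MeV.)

V-51; 8.74 MeV/nucleon

Zr-90: Σm = 40(1.00783) + 50(1.00866) = 90.74620 u; Δm = 0.84150 u; E_B = 783.85 MeV; E_B/A = 8.709 MeV
V-51: Σm = 23(1.00783) + 28(1.00866) = 51.42257 u; Δm = 0.47861 u; E_B = 445.82 MeV; E_B/A = 8.742 MeV
V-51 has the higher binding energy per nucleon, so it is the more tightly bound nucleus.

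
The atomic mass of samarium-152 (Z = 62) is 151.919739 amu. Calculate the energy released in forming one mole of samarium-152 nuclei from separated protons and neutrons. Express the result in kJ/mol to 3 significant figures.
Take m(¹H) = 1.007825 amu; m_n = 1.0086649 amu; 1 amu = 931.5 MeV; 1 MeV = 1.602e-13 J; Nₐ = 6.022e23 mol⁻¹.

With 62 protons and 90 neutrons (A = 152):
Total constituent mass: 62 × 1.007825 + 90 × 1.0086649 = 153.2649910 amu
Δm = 153.2649910 − 151.919739 = 1.3452520 amu
E_B = 1.3452520 × 931.5 = 1253.10 MeV
Per nucleus in joules: 1253.10 MeV × 1.602e-13 J/MeV = 2.0075e-10 J
Per mole: 2.0075e-10 J × 6.022e23 mol⁻¹ = 1.2089e+14 J/mol

1.21e+11 kJ/mol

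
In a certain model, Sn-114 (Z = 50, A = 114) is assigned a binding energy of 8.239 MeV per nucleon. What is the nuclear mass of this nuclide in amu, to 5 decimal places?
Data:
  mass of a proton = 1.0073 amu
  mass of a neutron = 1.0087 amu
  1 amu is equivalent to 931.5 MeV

113.91348 amu

Total binding energy = 114 × 8.239 = 939.246 MeV
Mass defect = 939.246 MeV / (931.5 MeV/amu) = 1.0083156 amu
Constituent mass = 50(1.0073) + 64(1.0087) = 114.9218 amu
Nuclear mass = 114.9218 − 1.0083156 = 113.9134844 amu ≈ 113.91348 amu (to 5 decimal places)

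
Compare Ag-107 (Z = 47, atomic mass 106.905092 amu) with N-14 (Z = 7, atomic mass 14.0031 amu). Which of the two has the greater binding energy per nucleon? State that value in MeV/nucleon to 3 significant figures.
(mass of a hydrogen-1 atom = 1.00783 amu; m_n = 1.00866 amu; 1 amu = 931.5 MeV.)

Ag-107; 8.55 MeV/nucleon

Ag-107: Σm = 47(1.00783) + 60(1.00866) = 107.88761 amu; Δm = 0.982518 amu; E_B = 915.22 MeV; E_B/A = 8.553 MeV
N-14: Σm = 7(1.00783) + 7(1.00866) = 14.11543 amu; Δm = 0.11233 amu; E_B = 104.64 MeV; E_B/A = 7.474 MeV
Ag-107 has the higher binding energy per nucleon, so it is the more tightly bound nucleus.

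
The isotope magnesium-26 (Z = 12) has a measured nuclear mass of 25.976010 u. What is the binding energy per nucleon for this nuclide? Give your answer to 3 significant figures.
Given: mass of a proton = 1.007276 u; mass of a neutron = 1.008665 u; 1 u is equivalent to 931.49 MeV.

Mass of separated nucleons = 12(1.007276) + 14(1.008665) = 12.087312 + 14.121310 = 26.208622 u
The mass defect is 26.208622 − 25.976010 = 0.232612 u.
Binding energy = Δm·c² = 0.232612 × 931.49 MeV/u = 216.676 MeV
Dividing by A = 26 gives 8.334 MeV per nucleon.

8.33 MeV/nucleon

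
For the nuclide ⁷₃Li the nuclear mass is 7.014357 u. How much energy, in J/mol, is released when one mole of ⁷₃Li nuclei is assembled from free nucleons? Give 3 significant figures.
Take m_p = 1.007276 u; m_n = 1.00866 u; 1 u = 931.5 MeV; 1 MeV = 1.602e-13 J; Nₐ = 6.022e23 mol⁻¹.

3.78e+12 J/mol

With 3 protons and 4 neutrons (A = 7):
Σm = 3·m_p + 4·m_n = 3.021828 + 4.03464 = 7.056468 u
Δm = 7.056468 − 7.014357 = 0.042111 u
Converting to energy: 0.042111 u × 931.5 MeV/u = 39.2264 MeV
Per nucleus in joules: 39.2264 MeV × 1.602e-13 J/MeV = 6.2841e-12 J
Per mole: 6.2841e-12 J × 6.022e23 mol⁻¹ = 3.7843e+12 J/mol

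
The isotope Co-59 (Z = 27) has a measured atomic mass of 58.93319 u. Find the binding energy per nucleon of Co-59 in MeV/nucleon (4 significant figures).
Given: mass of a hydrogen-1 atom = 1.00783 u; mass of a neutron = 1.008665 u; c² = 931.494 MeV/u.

Mass of separated nucleons = 27(1.00783) + 32(1.008665) = 27.21141 + 32.277280 = 59.488690 u
Mass defect Δm = 59.488690 − 58.93319 = 0.555500 u
Binding energy = Δm·c² = 0.555500 × 931.494 MeV/u = 517.445 MeV
Per nucleon: 517.445 / 59 = 8.770 MeV

8.770 MeV/nucleon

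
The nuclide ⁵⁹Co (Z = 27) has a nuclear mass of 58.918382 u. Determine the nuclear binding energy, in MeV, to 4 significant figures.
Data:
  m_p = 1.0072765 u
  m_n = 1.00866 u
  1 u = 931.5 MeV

517.2 MeV

The nucleus contains 27 protons and 59 − 27 = 32 neutrons.
Total constituent mass: 27 × 1.0072765 + 32 × 1.00866 = 59.4735855 u
Δm = 59.4735855 − 58.918382 = 0.5552035 u
E_B = 0.5552035 × 931.5 = 517.172 MeV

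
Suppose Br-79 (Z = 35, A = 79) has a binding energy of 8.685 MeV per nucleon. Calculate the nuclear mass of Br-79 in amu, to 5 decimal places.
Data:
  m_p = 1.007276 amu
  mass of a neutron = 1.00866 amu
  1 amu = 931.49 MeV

Total binding energy = 79 × 8.685 = 686.115 MeV
Mass defect = 686.115 MeV / (931.49 MeV/amu) = 0.7365780 amu
Constituent mass = 35(1.007276) + 44(1.00866) = 79.635700 amu
Nuclear mass = 79.635700 − 0.7365780 = 78.8991220 amu ≈ 78.89912 amu (to 5 decimal places)

78.89912 amu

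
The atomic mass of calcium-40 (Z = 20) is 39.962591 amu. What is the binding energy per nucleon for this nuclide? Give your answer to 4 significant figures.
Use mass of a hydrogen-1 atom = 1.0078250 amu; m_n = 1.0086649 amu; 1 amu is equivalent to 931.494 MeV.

8.551 MeV/nucleon

With 20 protons and 20 neutrons (A = 40):
Σm = 20·m(¹H) + 20·m_n = 20.1565000 + 20.1732980 = 40.3297980 amu
The mass defect is 40.3297980 − 39.962591 = 0.3672070 amu.
Converting to energy: 0.3672070 amu × 931.494 MeV/amu = 342.051 MeV
Per nucleon: 342.051 / 40 = 8.551 MeV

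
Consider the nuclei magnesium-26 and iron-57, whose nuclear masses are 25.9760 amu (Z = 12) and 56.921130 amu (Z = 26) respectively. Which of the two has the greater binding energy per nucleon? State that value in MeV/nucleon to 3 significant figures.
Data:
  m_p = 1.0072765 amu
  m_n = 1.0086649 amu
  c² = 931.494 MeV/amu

iron-57; 8.77 MeV/nucleon

magnesium-26: Σm = 12(1.0072765) + 14(1.0086649) = 26.2086266 amu; Δm = 0.2326266 amu; E_B = 216.69 MeV; E_B/A = 8.334 MeV
iron-57: Σm = 26(1.0072765) + 31(1.0086649) = 57.4578009 amu; Δm = 0.5366709 amu; E_B = 499.91 MeV; E_B/A = 8.770 MeV
iron-57 has the higher binding energy per nucleon, so it is the more tightly bound nucleus.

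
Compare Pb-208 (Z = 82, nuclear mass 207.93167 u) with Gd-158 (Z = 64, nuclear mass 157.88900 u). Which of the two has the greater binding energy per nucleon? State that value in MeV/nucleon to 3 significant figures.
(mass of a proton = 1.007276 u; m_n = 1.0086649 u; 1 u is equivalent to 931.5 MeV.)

Gd-158; 8.20 MeV/nucleon

Pb-208: Σm = 82(1.007276) + 126(1.0086649) = 209.6884094 u; Δm = 1.7567394 u; E_B = 1636.4 MeV; E_B/A = 7.867 MeV
Gd-158: Σm = 64(1.007276) + 94(1.0086649) = 159.2801646 u; Δm = 1.3911646 u; E_B = 1295.9 MeV; E_B/A = 8.202 MeV
Gd-158 has the higher binding energy per nucleon, so it is the more tightly bound nucleus.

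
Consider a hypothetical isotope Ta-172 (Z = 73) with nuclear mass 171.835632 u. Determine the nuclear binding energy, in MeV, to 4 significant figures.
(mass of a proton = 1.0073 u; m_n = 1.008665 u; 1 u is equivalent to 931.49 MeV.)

Mass of separated nucleons = 73(1.0073) + 99(1.008665) = 73.5329 + 99.857835 = 173.390735 u
Mass defect Δm = 173.390735 − 171.835632 = 1.555103 u
E_B = 1.555103 × 931.49 = 1448.56 MeV

1449 MeV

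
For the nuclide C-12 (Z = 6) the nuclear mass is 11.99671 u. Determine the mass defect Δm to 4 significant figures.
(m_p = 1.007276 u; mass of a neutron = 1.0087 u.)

With 6 protons and 6 neutrons (A = 12):
Σm = 6·m_p + 6·m_n = 6.043656 + 6.0522 = 12.095856 u
Δm = 12.095856 − 11.99671 = 0.099146 u

0.09915 u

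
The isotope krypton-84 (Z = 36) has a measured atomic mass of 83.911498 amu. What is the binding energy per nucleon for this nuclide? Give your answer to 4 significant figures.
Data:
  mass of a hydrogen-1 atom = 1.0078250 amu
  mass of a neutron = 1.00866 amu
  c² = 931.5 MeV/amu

8.715 MeV/nucleon

With 36 protons and 48 neutrons (A = 84):
Mass of separated nucleons = 36(1.0078250) + 48(1.00866) = 36.2817000 + 48.41568 = 84.6973800 amu
Δm = 84.6973800 − 83.911498 = 0.7858820 amu
Converting to energy: 0.7858820 amu × 931.5 MeV/amu = 732.049 MeV
Per nucleon: 732.049 / 84 = 8.715 MeV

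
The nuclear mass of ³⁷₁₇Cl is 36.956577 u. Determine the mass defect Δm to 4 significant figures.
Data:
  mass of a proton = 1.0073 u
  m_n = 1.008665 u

0.3408 u

Total constituent mass: 17 × 1.0073 + 20 × 1.008665 = 37.297400 u
The mass defect is 37.297400 − 36.956577 = 0.340823 u.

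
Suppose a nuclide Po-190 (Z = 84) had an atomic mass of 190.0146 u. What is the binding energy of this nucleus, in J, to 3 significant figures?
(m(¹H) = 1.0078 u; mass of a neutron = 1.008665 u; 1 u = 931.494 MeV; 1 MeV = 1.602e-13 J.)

Σm = 84·m(¹H) + 106·m_n = 84.6552 + 106.918490 = 191.573690 u
The mass defect is 191.573690 − 190.0146 = 1.559090 u.
E_B = 1.559090 × 931.494 = 1452.28 MeV
In joules: 1452.28 MeV × 1.602e-13 J/MeV = 2.3266e-10 J

2.33e-10 J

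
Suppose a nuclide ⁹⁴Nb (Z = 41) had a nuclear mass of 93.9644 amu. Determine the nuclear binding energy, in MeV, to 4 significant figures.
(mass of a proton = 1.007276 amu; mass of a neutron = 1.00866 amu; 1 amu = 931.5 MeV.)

Mass of separated nucleons = 41(1.007276) + 53(1.00866) = 41.298316 + 53.45898 = 94.757296 amu
The mass defect is 94.757296 − 93.9644 = 0.792896 amu.
Binding energy = Δm·c² = 0.792896 × 931.5 MeV/amu = 738.583 MeV

738.6 MeV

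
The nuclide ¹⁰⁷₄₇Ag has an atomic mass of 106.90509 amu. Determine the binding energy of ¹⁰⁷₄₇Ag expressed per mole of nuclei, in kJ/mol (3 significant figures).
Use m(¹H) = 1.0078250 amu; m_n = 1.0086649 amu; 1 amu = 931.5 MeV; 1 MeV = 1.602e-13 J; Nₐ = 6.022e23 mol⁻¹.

8.83e+10 kJ/mol

Σm = 47·m(¹H) + 60·m_n = 47.3677750 + 60.5198940 = 107.8876690 amu
Mass defect Δm = 107.8876690 − 106.90509 = 0.9825790 amu
Binding energy = Δm·c² = 0.9825790 × 931.5 MeV/amu = 915.272 MeV
Per nucleus in joules: 915.272 MeV × 1.602e-13 J/MeV = 1.4663e-10 J
Per mole: 1.4663e-10 J × 6.022e23 mol⁻¹ = 8.8301e+13 J/mol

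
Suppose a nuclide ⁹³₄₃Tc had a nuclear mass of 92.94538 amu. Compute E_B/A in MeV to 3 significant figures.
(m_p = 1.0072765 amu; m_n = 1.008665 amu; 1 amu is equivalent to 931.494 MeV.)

8.02 MeV/nucleon

Total constituent mass: 43 × 1.0072765 + 50 × 1.008665 = 93.7461395 amu
The mass defect is 93.7461395 − 92.94538 = 0.8007595 amu.
Binding energy = Δm·c² = 0.8007595 × 931.494 MeV/amu = 745.903 MeV
Per nucleon: 745.903 / 93 = 8.020 MeV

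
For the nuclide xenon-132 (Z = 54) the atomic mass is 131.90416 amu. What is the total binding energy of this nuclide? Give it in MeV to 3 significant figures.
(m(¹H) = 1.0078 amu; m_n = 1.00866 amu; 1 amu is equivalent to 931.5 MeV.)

With 54 protons and 78 neutrons (A = 132):
Mass of separated nucleons = 54(1.0078) + 78(1.00866) = 54.4212 + 78.67548 = 133.09668 amu
Mass defect Δm = 133.09668 − 131.90416 = 1.19252 amu
Binding energy = Δm·c² = 1.19252 × 931.5 MeV/amu = 1110.83 MeV

1110 MeV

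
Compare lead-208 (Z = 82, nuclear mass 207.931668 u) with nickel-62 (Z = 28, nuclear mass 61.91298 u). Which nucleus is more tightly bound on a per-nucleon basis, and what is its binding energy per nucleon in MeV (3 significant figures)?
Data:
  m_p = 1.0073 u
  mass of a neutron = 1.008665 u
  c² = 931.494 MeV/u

nickel-62; 8.80 MeV/nucleon

lead-208: Σm = 82(1.0073) + 126(1.008665) = 209.690390 u; Δm = 1.758722 u; E_B = 1638.2 MeV; E_B/A = 7.876 MeV
nickel-62: Σm = 28(1.0073) + 34(1.008665) = 62.499010 u; Δm = 0.586030 u; E_B = 545.883 MeV; E_B/A = 8.8046 MeV
nickel-62 has the higher binding energy per nucleon, so it is the more tightly bound nucleus.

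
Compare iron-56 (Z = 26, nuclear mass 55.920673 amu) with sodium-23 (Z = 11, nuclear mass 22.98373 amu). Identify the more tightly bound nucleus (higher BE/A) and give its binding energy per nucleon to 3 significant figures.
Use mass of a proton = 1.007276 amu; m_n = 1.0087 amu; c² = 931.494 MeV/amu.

iron-56: Σm = 26(1.007276) + 30(1.0087) = 56.450176 amu; Δm = 0.529503 amu; E_B = 493.23 MeV; E_B/A = 8.808 MeV
sodium-23: Σm = 11(1.007276) + 12(1.0087) = 23.184436 amu; Δm = 0.200706 amu; E_B = 186.96 MeV; E_B/A = 8.129 MeV
iron-56 has the higher binding energy per nucleon, so it is the more tightly bound nucleus.

iron-56; 8.81 MeV/nucleon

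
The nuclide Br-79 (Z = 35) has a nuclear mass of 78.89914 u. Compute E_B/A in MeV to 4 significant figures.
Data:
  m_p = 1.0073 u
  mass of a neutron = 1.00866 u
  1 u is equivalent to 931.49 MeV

8.695 MeV/nucleon

Mass of separated nucleons = 35(1.0073) + 44(1.00866) = 35.2555 + 44.38104 = 79.63654 u
Δm = 79.63654 − 78.89914 = 0.73740 u
E_B = 0.73740 × 931.49 = 686.881 MeV
Dividing by A = 79 gives 8.695 MeV per nucleon.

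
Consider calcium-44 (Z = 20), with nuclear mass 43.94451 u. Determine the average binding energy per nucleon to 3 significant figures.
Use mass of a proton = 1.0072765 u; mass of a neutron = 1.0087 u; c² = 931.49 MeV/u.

8.68 MeV/nucleon

Σm = 20·m_p + 24·m_n = 20.1455300 + 24.2088 = 44.3543300 u
The mass defect is 44.3543300 − 43.94451 = 0.4098200 u.
E_B = 0.4098200 × 931.49 = 381.743 MeV
Dividing by A = 44 gives 8.676 MeV per nucleon.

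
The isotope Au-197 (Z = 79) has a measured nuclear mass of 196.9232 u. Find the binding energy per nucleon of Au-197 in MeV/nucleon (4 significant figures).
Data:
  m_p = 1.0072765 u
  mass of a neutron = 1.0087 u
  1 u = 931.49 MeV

Z = 79, so N = A − Z = 197 − 79 = 118.
Mass of separated nucleons = 79(1.0072765) + 118(1.0087) = 79.5748435 + 119.0266 = 198.6014435 u
Δm = 198.6014435 − 196.9232 = 1.6782435 u
E_B = 1.6782435 × 931.49 = 1563.27 MeV
Per nucleon: 1563.27 / 197 = 7.935 MeV

7.935 MeV/nucleon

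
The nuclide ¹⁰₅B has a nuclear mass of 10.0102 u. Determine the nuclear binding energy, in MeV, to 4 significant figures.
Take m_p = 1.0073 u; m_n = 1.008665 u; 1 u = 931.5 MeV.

64.86 MeV

The nucleus contains 5 protons and 10 − 5 = 5 neutrons.
Total constituent mass: 5 × 1.0073 + 5 × 1.008665 = 10.079825 u
The mass defect is 10.079825 − 10.0102 = 0.069625 u.
E_B = 0.069625 × 931.5 = 64.8557 MeV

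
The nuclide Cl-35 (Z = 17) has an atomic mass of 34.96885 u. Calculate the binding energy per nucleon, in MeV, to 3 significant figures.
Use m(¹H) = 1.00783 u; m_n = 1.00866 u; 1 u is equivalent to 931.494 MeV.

8.52 MeV/nucleon

Total constituent mass: 17 × 1.00783 + 18 × 1.00866 = 35.28899 u
Mass defect Δm = 35.28899 − 34.96885 = 0.32014 u
Converting to energy: 0.32014 u × 931.494 MeV/u = 298.208 MeV
BE/A = 298.208 MeV / 35 = 8.520 MeV/nucleon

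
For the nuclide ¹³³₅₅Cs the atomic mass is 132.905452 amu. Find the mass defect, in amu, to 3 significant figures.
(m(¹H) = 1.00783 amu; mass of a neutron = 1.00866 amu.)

1.20 amu

With 55 protons and 78 neutrons (A = 133):
Mass of separated nucleons = 55(1.00783) + 78(1.00866) = 55.43065 + 78.67548 = 134.10613 amu
The mass defect is 134.10613 − 132.905452 = 1.200678 amu.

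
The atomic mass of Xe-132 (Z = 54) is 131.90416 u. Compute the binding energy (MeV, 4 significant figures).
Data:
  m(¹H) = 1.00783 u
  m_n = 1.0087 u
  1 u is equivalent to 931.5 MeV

With 54 protons and 78 neutrons (A = 132):
Total constituent mass: 54 × 1.00783 + 78 × 1.0087 = 133.10142 u
The mass defect is 133.10142 − 131.90416 = 1.19726 u.
Binding energy = Δm·c² = 1.19726 × 931.5 MeV/u = 1115.25 MeV

1115 MeV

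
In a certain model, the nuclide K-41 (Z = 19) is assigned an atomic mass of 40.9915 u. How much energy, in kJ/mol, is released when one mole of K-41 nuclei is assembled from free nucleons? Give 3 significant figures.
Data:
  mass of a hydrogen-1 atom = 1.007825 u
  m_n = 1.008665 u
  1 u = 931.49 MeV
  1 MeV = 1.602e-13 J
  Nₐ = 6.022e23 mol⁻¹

The nucleus contains 19 protons and 41 − 19 = 22 neutrons.
Total constituent mass: 19 × 1.007825 + 22 × 1.008665 = 41.339305 u
Δm = 41.339305 − 40.9915 = 0.347805 u
E_B = 0.347805 × 931.49 = 323.977 MeV
Per nucleus in joules: 323.977 MeV × 1.602e-13 J/MeV = 5.1901e-11 J
Per mole: 5.1901e-11 J × 6.022e23 mol⁻¹ = 3.1255e+13 J/mol

3.13e+10 kJ/mol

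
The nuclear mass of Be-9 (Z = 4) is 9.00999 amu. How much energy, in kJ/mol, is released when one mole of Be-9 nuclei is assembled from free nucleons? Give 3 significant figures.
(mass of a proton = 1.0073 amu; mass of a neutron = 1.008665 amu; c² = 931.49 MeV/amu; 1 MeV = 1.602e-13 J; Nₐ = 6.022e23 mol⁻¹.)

Z = 4, so N = A − Z = 9 − 4 = 5.
Mass of separated nucleons = 4(1.0073) + 5(1.008665) = 4.0292 + 5.043325 = 9.072525 amu
The mass defect is 9.072525 − 9.00999 = 0.062535 amu.
Binding energy = Δm·c² = 0.062535 × 931.49 MeV/amu = 58.2507 MeV
Per nucleus in joules: 58.2507 MeV × 1.602e-13 J/MeV = 9.3318e-12 J
Per mole: 9.3318e-12 J × 6.022e23 mol⁻¹ = 5.6196e+12 J/mol

5.62e+09 kJ/mol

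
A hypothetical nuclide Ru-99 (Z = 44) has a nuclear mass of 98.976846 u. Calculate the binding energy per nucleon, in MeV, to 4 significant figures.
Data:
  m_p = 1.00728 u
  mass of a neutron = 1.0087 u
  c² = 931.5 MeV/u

Mass of separated nucleons = 44(1.00728) + 55(1.0087) = 44.32032 + 55.4785 = 99.79882 u
Δm = 99.79882 − 98.976846 = 0.821974 u
Converting to energy: 0.821974 u × 931.5 MeV/u = 765.669 MeV
Per nucleon: 765.669 / 99 = 7.734 MeV

7.734 MeV/nucleon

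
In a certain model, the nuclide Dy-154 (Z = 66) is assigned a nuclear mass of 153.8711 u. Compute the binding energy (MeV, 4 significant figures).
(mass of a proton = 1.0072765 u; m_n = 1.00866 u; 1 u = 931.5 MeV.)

1277 MeV

The nucleus contains 66 protons and 154 − 66 = 88 neutrons.
Total constituent mass: 66 × 1.0072765 + 88 × 1.00866 = 155.2423290 u
Mass defect Δm = 155.2423290 − 153.8711 = 1.3712290 u
Converting to energy: 1.3712290 u × 931.5 MeV/u = 1277.30 MeV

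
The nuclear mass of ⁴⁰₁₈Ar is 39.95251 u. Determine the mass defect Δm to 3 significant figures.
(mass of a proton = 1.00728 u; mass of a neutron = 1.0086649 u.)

0.369 u

The nucleus contains 18 protons and 40 − 18 = 22 neutrons.
Σm = 18·m_p + 22·m_n = 18.13104 + 22.1906278 = 40.3216678 u
Δm = 40.3216678 − 39.95251 = 0.3691578 u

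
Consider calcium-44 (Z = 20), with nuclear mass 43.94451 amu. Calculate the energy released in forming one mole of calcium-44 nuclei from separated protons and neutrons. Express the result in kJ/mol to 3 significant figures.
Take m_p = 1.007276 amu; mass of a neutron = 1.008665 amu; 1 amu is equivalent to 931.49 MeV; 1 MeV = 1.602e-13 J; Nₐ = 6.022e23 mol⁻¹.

The nucleus contains 20 protons and 44 − 20 = 24 neutrons.
Σm = 20·m_p + 24·m_n = 20.145520 + 24.207960 = 44.353480 amu
Δm = 44.353480 − 43.94451 = 0.408970 amu
Binding energy = Δm·c² = 0.408970 × 931.49 MeV/amu = 380.951 MeV
Per nucleus in joules: 380.951 MeV × 1.602e-13 J/MeV = 6.1028e-11 J
Per mole: 6.1028e-11 J × 6.022e23 mol⁻¹ = 3.6751e+13 J/mol

3.68e+10 kJ/mol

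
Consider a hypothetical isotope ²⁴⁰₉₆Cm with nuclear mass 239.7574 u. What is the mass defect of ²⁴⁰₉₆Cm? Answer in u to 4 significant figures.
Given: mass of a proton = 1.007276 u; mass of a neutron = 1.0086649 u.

Z = 96, so N = A − Z = 240 − 96 = 144.
Σm = 96·m_p + 144·m_n = 96.698496 + 145.2477456 = 241.9462416 u
The mass defect is 241.9462416 − 239.7574 = 2.1888416 u.

2.189 u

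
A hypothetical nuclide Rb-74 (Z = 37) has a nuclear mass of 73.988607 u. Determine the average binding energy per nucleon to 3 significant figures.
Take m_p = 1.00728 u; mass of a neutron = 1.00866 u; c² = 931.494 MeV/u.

Z = 37, so N = A − Z = 74 − 37 = 37.
Σm = 37·m_p + 37·m_n = 37.26936 + 37.32042 = 74.58978 u
Mass defect Δm = 74.58978 − 73.988607 = 0.601173 u
Binding energy = Δm·c² = 0.601173 × 931.494 MeV/u = 559.989 MeV
Per nucleon: 559.989 / 74 = 7.567 MeV

7.57 MeV/nucleon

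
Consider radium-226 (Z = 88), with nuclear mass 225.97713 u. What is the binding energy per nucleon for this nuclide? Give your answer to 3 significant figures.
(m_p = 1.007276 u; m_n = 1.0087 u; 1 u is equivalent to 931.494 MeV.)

7.68 MeV/nucleon

Z = 88, so N = A − Z = 226 − 88 = 138.
Σm = 88·m_p + 138·m_n = 88.640288 + 139.2006 = 227.840888 u
Δm = 227.840888 − 225.97713 = 1.863758 u
E_B = 1.863758 × 931.494 = 1736.08 MeV
BE/A = 1736.08 MeV / 226 = 7.682 MeV/nucleon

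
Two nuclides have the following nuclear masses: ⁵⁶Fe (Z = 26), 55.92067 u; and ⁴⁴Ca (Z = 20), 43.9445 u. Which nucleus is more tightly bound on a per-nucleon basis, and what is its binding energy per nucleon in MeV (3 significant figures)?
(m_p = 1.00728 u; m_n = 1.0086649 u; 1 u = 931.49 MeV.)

⁵⁶Fe; 8.79 MeV/nucleon

⁵⁶Fe: Σm = 26(1.00728) + 30(1.0086649) = 56.4492270 u; Δm = 0.5285570 u; E_B = 492.35 MeV; E_B/A = 8.792 MeV
⁴⁴Ca: Σm = 20(1.00728) + 24(1.0086649) = 44.3535576 u; Δm = 0.4090576 u; E_B = 381.03 MeV; E_B/A = 8.660 MeV
⁵⁶Fe has the higher binding energy per nucleon, so it is the more tightly bound nucleus.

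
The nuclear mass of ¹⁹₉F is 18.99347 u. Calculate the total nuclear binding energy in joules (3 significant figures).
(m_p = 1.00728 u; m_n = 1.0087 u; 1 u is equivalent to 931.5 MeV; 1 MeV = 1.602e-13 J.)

The nucleus contains 9 protons and 19 − 9 = 10 neutrons.
Mass of separated nucleons = 9(1.00728) + 10(1.0087) = 9.06552 + 10.0870 = 19.15252 u
Mass defect Δm = 19.15252 − 18.99347 = 0.15905 u
E_B = 0.15905 × 931.5 = 148.155 MeV
In joules: 148.155 MeV × 1.602e-13 J/MeV = 2.3734e-11 J

2.37e-11 J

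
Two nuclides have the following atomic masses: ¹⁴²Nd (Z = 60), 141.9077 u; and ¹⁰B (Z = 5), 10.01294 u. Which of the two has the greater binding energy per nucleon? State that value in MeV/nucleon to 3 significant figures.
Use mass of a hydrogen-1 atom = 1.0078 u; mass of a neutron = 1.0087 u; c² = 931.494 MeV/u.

¹⁴²Nd: Σm = 60(1.0078) + 82(1.0087) = 143.1814 u; Δm = 1.2737 u; E_B = 1186.4 MeV; E_B/A = 8.355 MeV
¹⁰B: Σm = 5(1.0078) + 5(1.0087) = 10.0825 u; Δm = 0.06956 u; E_B = 64.7947 MeV; E_B/A = 6.479 MeV
¹⁴²Nd has the higher binding energy per nucleon, so it is the more tightly bound nucleus.

¹⁴²Nd; 8.36 MeV/nucleon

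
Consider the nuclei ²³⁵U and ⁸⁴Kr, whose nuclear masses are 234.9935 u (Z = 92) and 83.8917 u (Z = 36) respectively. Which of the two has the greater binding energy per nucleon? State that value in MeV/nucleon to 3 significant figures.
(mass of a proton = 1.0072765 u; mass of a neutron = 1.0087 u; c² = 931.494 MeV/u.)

⁸⁴Kr; 8.74 MeV/nucleon

²³⁵U: Σm = 92(1.0072765) + 143(1.0087) = 236.9135380 u; Δm = 1.9200380 u; E_B = 1788.5 MeV; E_B/A = 7.611 MeV
⁸⁴Kr: Σm = 36(1.0072765) + 48(1.0087) = 84.6795540 u; Δm = 0.7878540 u; E_B = 733.88 MeV; E_B/A = 8.737 MeV
⁸⁴Kr has the higher binding energy per nucleon, so it is the more tightly bound nucleus.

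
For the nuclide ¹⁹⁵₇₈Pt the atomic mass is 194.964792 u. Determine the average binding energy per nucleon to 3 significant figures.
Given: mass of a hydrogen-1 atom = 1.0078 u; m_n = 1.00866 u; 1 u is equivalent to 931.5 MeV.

With 78 protons and 117 neutrons (A = 195):
Mass of separated nucleons = 78(1.0078) + 117(1.00866) = 78.6084 + 118.01322 = 196.62162 u
The mass defect is 196.62162 − 194.964792 = 1.656828 u.
Converting to energy: 1.656828 u × 931.5 MeV/u = 1543.335 MeV
BE/A = 1543.335 MeV / 195 = 7.9145 MeV/nucleon

7.91 MeV/nucleon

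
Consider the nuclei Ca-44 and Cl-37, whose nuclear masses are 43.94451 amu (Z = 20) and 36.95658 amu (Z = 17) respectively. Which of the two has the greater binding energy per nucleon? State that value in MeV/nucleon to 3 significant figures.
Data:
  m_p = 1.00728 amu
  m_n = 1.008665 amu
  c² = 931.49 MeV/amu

Ca-44; 8.66 MeV/nucleon

Ca-44: Σm = 20(1.00728) + 24(1.008665) = 44.353560 amu; Δm = 0.409050 amu; E_B = 381.03 MeV; E_B/A = 8.660 MeV
Cl-37: Σm = 17(1.00728) + 20(1.008665) = 37.297060 amu; Δm = 0.340480 amu; E_B = 317.15 MeV; E_B/A = 8.572 MeV
Ca-44 has the higher binding energy per nucleon, so it is the more tightly bound nucleus.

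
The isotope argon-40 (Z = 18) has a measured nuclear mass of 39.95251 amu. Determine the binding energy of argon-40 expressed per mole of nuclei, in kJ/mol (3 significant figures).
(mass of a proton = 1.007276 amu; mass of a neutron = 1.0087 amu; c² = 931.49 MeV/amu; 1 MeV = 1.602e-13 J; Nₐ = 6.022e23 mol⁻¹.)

The nucleus contains 18 protons and 40 − 18 = 22 neutrons.
Mass of separated nucleons = 18(1.007276) + 22(1.0087) = 18.130968 + 22.1914 = 40.322368 amu
Mass defect Δm = 40.322368 − 39.95251 = 0.369858 amu
Binding energy = Δm·c² = 0.369858 × 931.49 MeV/amu = 344.519 MeV
Per nucleus in joules: 344.519 MeV × 1.602e-13 J/MeV = 5.5192e-11 J
Per mole: 5.5192e-11 J × 6.022e23 mol⁻¹ = 3.3237e+13 J/mol

3.32e+10 kJ/mol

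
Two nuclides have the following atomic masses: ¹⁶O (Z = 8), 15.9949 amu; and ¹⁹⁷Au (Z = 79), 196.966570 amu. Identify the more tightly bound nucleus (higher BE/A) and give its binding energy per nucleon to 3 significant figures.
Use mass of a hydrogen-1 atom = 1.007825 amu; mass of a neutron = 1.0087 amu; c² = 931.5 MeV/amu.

¹⁶O; 7.99 MeV/nucleon

¹⁶O: Σm = 8(1.007825) + 8(1.0087) = 16.132200 amu; Δm = 0.137300 amu; E_B = 127.89 MeV; E_B/A = 7.993 MeV
¹⁹⁷Au: Σm = 79(1.007825) + 118(1.0087) = 198.644775 amu; Δm = 1.678205 amu; E_B = 1563.2 MeV; E_B/A = 7.935 MeV
¹⁶O has the higher binding energy per nucleon, so it is the more tightly bound nucleus.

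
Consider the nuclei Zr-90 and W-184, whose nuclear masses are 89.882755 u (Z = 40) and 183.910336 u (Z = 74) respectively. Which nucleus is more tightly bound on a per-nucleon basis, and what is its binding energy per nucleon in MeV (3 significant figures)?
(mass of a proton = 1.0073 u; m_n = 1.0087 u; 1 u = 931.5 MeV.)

Zr-90; 8.74 MeV/nucleon

Zr-90: Σm = 40(1.0073) + 50(1.0087) = 90.7270 u; Δm = 0.844245 u; E_B = 786.41 MeV; E_B/A = 8.738 MeV
W-184: Σm = 74(1.0073) + 110(1.0087) = 185.4972 u; Δm = 1.586864 u; E_B = 1478.16 MeV; E_B/A = 8.033 MeV
Zr-90 has the higher binding energy per nucleon, so it is the more tightly bound nucleus.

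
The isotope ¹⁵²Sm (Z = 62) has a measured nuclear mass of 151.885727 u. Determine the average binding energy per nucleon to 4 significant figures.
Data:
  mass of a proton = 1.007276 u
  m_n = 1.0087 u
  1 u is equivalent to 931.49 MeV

Z = 62, so N = A − Z = 152 − 62 = 90.
Total constituent mass: 62 × 1.007276 + 90 × 1.0087 = 153.234112 u
The mass defect is 153.234112 − 151.885727 = 1.348385 u.
Converting to energy: 1.348385 u × 931.49 MeV/u = 1256.01 MeV
Per nucleon: 1256.01 / 152 = 8.263 MeV

8.263 MeV/nucleon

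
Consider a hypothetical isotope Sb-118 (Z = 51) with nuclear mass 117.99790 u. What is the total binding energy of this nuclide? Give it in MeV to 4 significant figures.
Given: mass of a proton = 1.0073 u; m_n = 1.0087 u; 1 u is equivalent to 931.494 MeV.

891.7 MeV

Σm = 51·m_p + 67·m_n = 51.3723 + 67.5829 = 118.9552 u
Δm = 118.9552 − 117.99790 = 0.95730 u
Binding energy = Δm·c² = 0.95730 × 931.494 MeV/u = 891.719 MeV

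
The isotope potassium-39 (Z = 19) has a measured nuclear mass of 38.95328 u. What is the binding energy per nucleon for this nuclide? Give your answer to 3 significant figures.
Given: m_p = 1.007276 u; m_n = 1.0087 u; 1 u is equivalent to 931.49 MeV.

Σm = 19·m_p + 20·m_n = 19.138244 + 20.1740 = 39.312244 u
The mass defect is 39.312244 − 38.95328 = 0.358964 u.
Binding energy = Δm·c² = 0.358964 × 931.49 MeV/u = 334.371 MeV
BE/A = 334.371 MeV / 39 = 8.574 MeV/nucleon

8.57 MeV/nucleon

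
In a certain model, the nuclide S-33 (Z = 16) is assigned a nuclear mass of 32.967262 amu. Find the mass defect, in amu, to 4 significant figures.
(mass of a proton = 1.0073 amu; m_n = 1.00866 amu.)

Σm = 16·m_p + 17·m_n = 16.1168 + 17.14722 = 33.26402 amu
Δm = 33.26402 − 32.967262 = 0.296758 amu

0.2968 amu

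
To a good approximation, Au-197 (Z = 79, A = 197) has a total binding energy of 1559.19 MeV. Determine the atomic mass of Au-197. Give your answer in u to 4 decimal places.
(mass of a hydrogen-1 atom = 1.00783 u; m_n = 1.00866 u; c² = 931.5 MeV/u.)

196.9666 u

Mass defect = 1559.19 MeV / (931.5 MeV/u) = 1.673849 u
Constituent mass = 79(1.00783) + 118(1.00866) = 198.64045 u
Atomic mass = 198.64045 − 1.673849 = 196.966601 u ≈ 196.9666 u (to 4 decimal places)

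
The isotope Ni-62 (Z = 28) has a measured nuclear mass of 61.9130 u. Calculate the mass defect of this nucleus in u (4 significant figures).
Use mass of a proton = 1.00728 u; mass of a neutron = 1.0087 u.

0.5866 u

Mass of separated nucleons = 28(1.00728) + 34(1.0087) = 28.20384 + 34.2958 = 62.49964 u
Δm = 62.49964 − 61.9130 = 0.58664 u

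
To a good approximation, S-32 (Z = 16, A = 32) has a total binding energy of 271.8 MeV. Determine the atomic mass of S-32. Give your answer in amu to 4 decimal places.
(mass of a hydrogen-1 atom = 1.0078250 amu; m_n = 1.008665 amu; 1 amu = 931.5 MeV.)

Mass defect = 271.8 MeV / (931.5 MeV/amu) = 0.291787 amu
Constituent mass = 16(1.0078250) + 16(1.008665) = 32.2638400 amu
Atomic mass = 32.2638400 − 0.291787 = 31.9720530 amu ≈ 31.9721 amu (to 4 decimal places)

31.9721 amu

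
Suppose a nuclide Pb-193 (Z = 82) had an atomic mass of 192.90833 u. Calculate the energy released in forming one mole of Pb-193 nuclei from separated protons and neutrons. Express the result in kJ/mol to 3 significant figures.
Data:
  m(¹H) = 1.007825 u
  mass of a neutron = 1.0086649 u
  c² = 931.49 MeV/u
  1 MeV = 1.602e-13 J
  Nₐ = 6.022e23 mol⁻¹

1.52e+11 kJ/mol

Z = 82, so N = A − Z = 193 − 82 = 111.
Total constituent mass: 82 × 1.007825 + 111 × 1.0086649 = 194.6034539 u
The mass defect is 194.6034539 − 192.90833 = 1.6951239 u.
Converting to energy: 1.6951239 u × 931.49 MeV/u = 1578.99 MeV
Per nucleus in joules: 1578.99 MeV × 1.602e-13 J/MeV = 2.5295e-10 J
Per mole: 2.5295e-10 J × 6.022e23 mol⁻¹ = 1.5233e+14 J/mol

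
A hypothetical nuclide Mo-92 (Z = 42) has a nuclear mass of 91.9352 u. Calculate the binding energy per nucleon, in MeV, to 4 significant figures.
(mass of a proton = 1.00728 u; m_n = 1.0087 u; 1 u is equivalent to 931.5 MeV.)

Total constituent mass: 42 × 1.00728 + 50 × 1.0087 = 92.74076 u
Δm = 92.74076 − 91.9352 = 0.80556 u
Binding energy = Δm·c² = 0.80556 × 931.5 MeV/u = 750.379 MeV
BE/A = 750.379 MeV / 92 = 8.156 MeV/nucleon

8.156 MeV/nucleon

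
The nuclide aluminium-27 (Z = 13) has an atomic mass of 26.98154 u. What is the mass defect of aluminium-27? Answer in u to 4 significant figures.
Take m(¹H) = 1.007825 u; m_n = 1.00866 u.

Σm = 13·m(¹H) + 14·m_n = 13.101725 + 14.12124 = 27.222965 u
Δm = 27.222965 − 26.98154 = 0.241425 u

0.2414 u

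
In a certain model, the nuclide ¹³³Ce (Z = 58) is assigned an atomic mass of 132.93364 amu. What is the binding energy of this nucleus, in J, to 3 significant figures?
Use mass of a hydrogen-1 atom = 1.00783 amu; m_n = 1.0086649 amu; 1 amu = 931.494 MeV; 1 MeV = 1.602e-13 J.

Mass of separated nucleons = 58(1.00783) + 75(1.0086649) = 58.45414 + 75.6498675 = 134.1040075 amu
Δm = 134.1040075 − 132.93364 = 1.1703675 amu
Binding energy = Δm·c² = 1.1703675 × 931.494 MeV/amu = 1090.19 MeV
In joules: 1090.19 MeV × 1.602e-13 J/MeV = 1.7465e-10 J

1.75e-10 J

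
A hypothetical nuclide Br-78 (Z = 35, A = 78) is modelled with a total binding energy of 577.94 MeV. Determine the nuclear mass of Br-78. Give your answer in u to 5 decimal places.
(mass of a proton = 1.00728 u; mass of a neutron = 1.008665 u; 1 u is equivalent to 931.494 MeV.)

78.00695 u

Mass defect = 577.94 MeV / (931.494 MeV/u) = 0.6204441 u
Constituent mass = 35(1.00728) + 43(1.008665) = 78.627395 u
Nuclear mass = 78.627395 − 0.6204441 = 78.0069509 u ≈ 78.00695 u (to 5 decimal places)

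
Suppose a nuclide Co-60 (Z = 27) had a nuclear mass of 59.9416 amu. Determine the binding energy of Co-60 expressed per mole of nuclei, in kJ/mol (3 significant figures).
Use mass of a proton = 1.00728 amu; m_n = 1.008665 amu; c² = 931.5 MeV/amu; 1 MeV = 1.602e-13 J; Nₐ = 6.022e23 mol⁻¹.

Z = 27, so N = A − Z = 60 − 27 = 33.
Mass of separated nucleons = 27(1.00728) + 33(1.008665) = 27.19656 + 33.285945 = 60.482505 amu
The mass defect is 60.482505 − 59.9416 = 0.540905 amu.
Converting to energy: 0.540905 amu × 931.5 MeV/amu = 503.853 MeV
Per nucleus in joules: 503.853 MeV × 1.602e-13 J/MeV = 8.0717e-11 J
Per mole: 8.0717e-11 J × 6.022e23 mol⁻¹ = 4.8608e+13 J/mol

4.86e+10 kJ/mol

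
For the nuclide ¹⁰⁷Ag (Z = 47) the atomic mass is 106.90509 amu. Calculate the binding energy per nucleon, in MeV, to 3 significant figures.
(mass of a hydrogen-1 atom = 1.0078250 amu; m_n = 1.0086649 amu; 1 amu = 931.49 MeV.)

The nucleus contains 47 protons and 107 − 47 = 60 neutrons.
Mass of separated nucleons = 47(1.0078250) + 60(1.0086649) = 47.3677750 + 60.5198940 = 107.8876690 amu
Δm = 107.8876690 − 106.90509 = 0.9825790 amu
Converting to energy: 0.9825790 amu × 931.49 MeV/amu = 915.263 MeV
Per nucleon: 915.263 / 107 = 8.554 MeV

8.55 MeV/nucleon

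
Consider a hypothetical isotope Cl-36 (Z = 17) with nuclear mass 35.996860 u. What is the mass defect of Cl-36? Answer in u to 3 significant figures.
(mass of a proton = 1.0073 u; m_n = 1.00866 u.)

With 17 protons and 19 neutrons (A = 36):
Σm = 17·m_p + 19·m_n = 17.1241 + 19.16454 = 36.28864 u
Δm = 36.28864 − 35.996860 = 0.291780 u

0.292 u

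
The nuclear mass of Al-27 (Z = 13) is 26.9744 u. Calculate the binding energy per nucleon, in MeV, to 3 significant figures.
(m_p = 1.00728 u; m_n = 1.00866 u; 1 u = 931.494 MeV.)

The nucleus contains 13 protons and 27 − 13 = 14 neutrons.
Mass of separated nucleons = 13(1.00728) + 14(1.00866) = 13.09464 + 14.12124 = 27.21588 u
The mass defect is 27.21588 − 26.9744 = 0.24148 u.
Binding energy = Δm·c² = 0.24148 × 931.494 MeV/u = 224.937 MeV
BE/A = 224.937 MeV / 27 = 8.331 MeV/nucleon

8.33 MeV/nucleon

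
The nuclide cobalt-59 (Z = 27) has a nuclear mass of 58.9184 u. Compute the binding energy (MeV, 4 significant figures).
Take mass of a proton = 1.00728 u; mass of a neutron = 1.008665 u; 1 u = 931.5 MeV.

517.4 MeV

The nucleus contains 27 protons and 59 − 27 = 32 neutrons.
Total constituent mass: 27 × 1.00728 + 32 × 1.008665 = 59.473840 u
Δm = 59.473840 − 58.9184 = 0.555440 u
E_B = 0.555440 × 931.5 = 517.392 MeV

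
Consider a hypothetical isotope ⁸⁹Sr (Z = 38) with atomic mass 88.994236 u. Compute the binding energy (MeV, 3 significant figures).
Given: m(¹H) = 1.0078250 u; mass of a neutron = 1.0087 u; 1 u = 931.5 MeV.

Total constituent mass: 38 × 1.0078250 + 51 × 1.0087 = 89.7410500 u
Mass defect Δm = 89.7410500 − 88.994236 = 0.7468140 u
Binding energy = Δm·c² = 0.7468140 × 931.5 MeV/u = 695.657 MeV

696 MeV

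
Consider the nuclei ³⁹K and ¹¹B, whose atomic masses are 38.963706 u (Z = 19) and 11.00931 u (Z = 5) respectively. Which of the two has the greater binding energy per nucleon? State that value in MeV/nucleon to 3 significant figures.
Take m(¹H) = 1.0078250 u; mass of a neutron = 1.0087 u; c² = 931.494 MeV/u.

³⁹K; 8.57 MeV/nucleon

³⁹K: Σm = 19(1.0078250) + 20(1.0087) = 39.3226750 u; Δm = 0.3589690 u; E_B = 334.38 MeV; E_B/A = 8.574 MeV
¹¹B: Σm = 5(1.0078250) + 6(1.0087) = 11.0913250 u; Δm = 0.0820150 u; E_B = 76.396 MeV; E_B/A = 6.945 MeV
³⁹K has the higher binding energy per nucleon, so it is the more tightly bound nucleus.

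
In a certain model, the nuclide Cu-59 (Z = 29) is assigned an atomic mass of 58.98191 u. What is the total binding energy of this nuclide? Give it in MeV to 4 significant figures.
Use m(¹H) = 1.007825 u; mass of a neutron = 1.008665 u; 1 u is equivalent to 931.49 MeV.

Z = 29, so N = A − Z = 59 − 29 = 30.
Mass of separated nucleons = 29(1.007825) + 30(1.008665) = 29.226925 + 30.259950 = 59.486875 u
The mass defect is 59.486875 − 58.98191 = 0.504965 u.
Binding energy = Δm·c² = 0.504965 × 931.49 MeV/u = 470.370 MeV

470.4 MeV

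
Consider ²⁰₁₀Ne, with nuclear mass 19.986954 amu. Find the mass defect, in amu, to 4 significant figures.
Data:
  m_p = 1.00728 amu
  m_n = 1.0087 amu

The nucleus contains 10 protons and 20 − 10 = 10 neutrons.
Σm = 10·m_p + 10·m_n = 10.07280 + 10.0870 = 20.15980 amu
The mass defect is 20.15980 − 19.986954 = 0.172846 amu.

0.1728 amu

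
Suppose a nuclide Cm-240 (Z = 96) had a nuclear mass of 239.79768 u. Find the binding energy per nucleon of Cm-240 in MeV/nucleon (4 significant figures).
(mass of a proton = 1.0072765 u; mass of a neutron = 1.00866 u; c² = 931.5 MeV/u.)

Σm = 96·m_p + 144·m_n = 96.6985440 + 145.24704 = 241.9455840 u
Mass defect Δm = 241.9455840 − 239.79768 = 2.1479040 u
Binding energy = Δm·c² = 2.1479040 × 931.5 MeV/u = 2000.77 MeV
Per nucleon: 2000.77 / 240 = 8.337 MeV

8.337 MeV/nucleon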